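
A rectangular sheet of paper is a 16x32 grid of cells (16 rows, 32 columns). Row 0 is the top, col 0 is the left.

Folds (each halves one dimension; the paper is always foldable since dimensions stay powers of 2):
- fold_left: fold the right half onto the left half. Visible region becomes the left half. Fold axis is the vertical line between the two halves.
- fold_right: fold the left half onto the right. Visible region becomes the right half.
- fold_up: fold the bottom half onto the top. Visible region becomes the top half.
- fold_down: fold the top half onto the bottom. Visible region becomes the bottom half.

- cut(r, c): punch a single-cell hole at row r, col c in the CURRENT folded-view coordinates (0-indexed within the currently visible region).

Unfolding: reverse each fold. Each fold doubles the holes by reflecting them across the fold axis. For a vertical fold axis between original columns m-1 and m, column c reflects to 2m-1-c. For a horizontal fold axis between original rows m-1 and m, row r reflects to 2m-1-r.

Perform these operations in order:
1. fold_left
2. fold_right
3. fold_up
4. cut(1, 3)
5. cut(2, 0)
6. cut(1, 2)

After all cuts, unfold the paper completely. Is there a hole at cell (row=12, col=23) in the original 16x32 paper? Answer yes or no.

Op 1 fold_left: fold axis v@16; visible region now rows[0,16) x cols[0,16) = 16x16
Op 2 fold_right: fold axis v@8; visible region now rows[0,16) x cols[8,16) = 16x8
Op 3 fold_up: fold axis h@8; visible region now rows[0,8) x cols[8,16) = 8x8
Op 4 cut(1, 3): punch at orig (1,11); cuts so far [(1, 11)]; region rows[0,8) x cols[8,16) = 8x8
Op 5 cut(2, 0): punch at orig (2,8); cuts so far [(1, 11), (2, 8)]; region rows[0,8) x cols[8,16) = 8x8
Op 6 cut(1, 2): punch at orig (1,10); cuts so far [(1, 10), (1, 11), (2, 8)]; region rows[0,8) x cols[8,16) = 8x8
Unfold 1 (reflect across h@8): 6 holes -> [(1, 10), (1, 11), (2, 8), (13, 8), (14, 10), (14, 11)]
Unfold 2 (reflect across v@8): 12 holes -> [(1, 4), (1, 5), (1, 10), (1, 11), (2, 7), (2, 8), (13, 7), (13, 8), (14, 4), (14, 5), (14, 10), (14, 11)]
Unfold 3 (reflect across v@16): 24 holes -> [(1, 4), (1, 5), (1, 10), (1, 11), (1, 20), (1, 21), (1, 26), (1, 27), (2, 7), (2, 8), (2, 23), (2, 24), (13, 7), (13, 8), (13, 23), (13, 24), (14, 4), (14, 5), (14, 10), (14, 11), (14, 20), (14, 21), (14, 26), (14, 27)]
Holes: [(1, 4), (1, 5), (1, 10), (1, 11), (1, 20), (1, 21), (1, 26), (1, 27), (2, 7), (2, 8), (2, 23), (2, 24), (13, 7), (13, 8), (13, 23), (13, 24), (14, 4), (14, 5), (14, 10), (14, 11), (14, 20), (14, 21), (14, 26), (14, 27)]

Answer: no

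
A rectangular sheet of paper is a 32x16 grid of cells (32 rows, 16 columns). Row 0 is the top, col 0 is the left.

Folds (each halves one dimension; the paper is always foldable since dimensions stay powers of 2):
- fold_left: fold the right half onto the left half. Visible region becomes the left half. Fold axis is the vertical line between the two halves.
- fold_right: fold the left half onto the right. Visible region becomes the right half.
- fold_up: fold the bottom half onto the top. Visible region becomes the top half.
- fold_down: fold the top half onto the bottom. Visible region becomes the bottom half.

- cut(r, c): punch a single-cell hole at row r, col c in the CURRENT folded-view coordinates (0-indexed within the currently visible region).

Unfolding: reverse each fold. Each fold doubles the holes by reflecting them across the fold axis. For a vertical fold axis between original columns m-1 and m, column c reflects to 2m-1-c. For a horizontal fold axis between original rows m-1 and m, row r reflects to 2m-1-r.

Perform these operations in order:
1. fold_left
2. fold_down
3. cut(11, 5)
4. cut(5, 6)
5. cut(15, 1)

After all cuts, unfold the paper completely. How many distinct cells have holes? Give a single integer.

Op 1 fold_left: fold axis v@8; visible region now rows[0,32) x cols[0,8) = 32x8
Op 2 fold_down: fold axis h@16; visible region now rows[16,32) x cols[0,8) = 16x8
Op 3 cut(11, 5): punch at orig (27,5); cuts so far [(27, 5)]; region rows[16,32) x cols[0,8) = 16x8
Op 4 cut(5, 6): punch at orig (21,6); cuts so far [(21, 6), (27, 5)]; region rows[16,32) x cols[0,8) = 16x8
Op 5 cut(15, 1): punch at orig (31,1); cuts so far [(21, 6), (27, 5), (31, 1)]; region rows[16,32) x cols[0,8) = 16x8
Unfold 1 (reflect across h@16): 6 holes -> [(0, 1), (4, 5), (10, 6), (21, 6), (27, 5), (31, 1)]
Unfold 2 (reflect across v@8): 12 holes -> [(0, 1), (0, 14), (4, 5), (4, 10), (10, 6), (10, 9), (21, 6), (21, 9), (27, 5), (27, 10), (31, 1), (31, 14)]

Answer: 12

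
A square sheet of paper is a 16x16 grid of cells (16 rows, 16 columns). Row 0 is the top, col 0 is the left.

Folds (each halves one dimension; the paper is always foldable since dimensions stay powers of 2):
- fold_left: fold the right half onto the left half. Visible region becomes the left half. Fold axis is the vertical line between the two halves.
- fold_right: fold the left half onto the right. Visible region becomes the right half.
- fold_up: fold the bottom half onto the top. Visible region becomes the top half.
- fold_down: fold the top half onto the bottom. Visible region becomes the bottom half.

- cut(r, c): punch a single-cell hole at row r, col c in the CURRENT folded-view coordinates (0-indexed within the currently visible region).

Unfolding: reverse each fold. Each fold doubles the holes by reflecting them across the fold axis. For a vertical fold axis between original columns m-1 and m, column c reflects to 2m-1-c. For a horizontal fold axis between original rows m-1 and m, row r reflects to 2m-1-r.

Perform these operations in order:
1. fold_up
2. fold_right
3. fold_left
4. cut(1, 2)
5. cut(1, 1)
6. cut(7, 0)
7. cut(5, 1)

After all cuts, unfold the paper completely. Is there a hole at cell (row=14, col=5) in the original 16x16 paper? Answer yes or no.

Answer: yes

Derivation:
Op 1 fold_up: fold axis h@8; visible region now rows[0,8) x cols[0,16) = 8x16
Op 2 fold_right: fold axis v@8; visible region now rows[0,8) x cols[8,16) = 8x8
Op 3 fold_left: fold axis v@12; visible region now rows[0,8) x cols[8,12) = 8x4
Op 4 cut(1, 2): punch at orig (1,10); cuts so far [(1, 10)]; region rows[0,8) x cols[8,12) = 8x4
Op 5 cut(1, 1): punch at orig (1,9); cuts so far [(1, 9), (1, 10)]; region rows[0,8) x cols[8,12) = 8x4
Op 6 cut(7, 0): punch at orig (7,8); cuts so far [(1, 9), (1, 10), (7, 8)]; region rows[0,8) x cols[8,12) = 8x4
Op 7 cut(5, 1): punch at orig (5,9); cuts so far [(1, 9), (1, 10), (5, 9), (7, 8)]; region rows[0,8) x cols[8,12) = 8x4
Unfold 1 (reflect across v@12): 8 holes -> [(1, 9), (1, 10), (1, 13), (1, 14), (5, 9), (5, 14), (7, 8), (7, 15)]
Unfold 2 (reflect across v@8): 16 holes -> [(1, 1), (1, 2), (1, 5), (1, 6), (1, 9), (1, 10), (1, 13), (1, 14), (5, 1), (5, 6), (5, 9), (5, 14), (7, 0), (7, 7), (7, 8), (7, 15)]
Unfold 3 (reflect across h@8): 32 holes -> [(1, 1), (1, 2), (1, 5), (1, 6), (1, 9), (1, 10), (1, 13), (1, 14), (5, 1), (5, 6), (5, 9), (5, 14), (7, 0), (7, 7), (7, 8), (7, 15), (8, 0), (8, 7), (8, 8), (8, 15), (10, 1), (10, 6), (10, 9), (10, 14), (14, 1), (14, 2), (14, 5), (14, 6), (14, 9), (14, 10), (14, 13), (14, 14)]
Holes: [(1, 1), (1, 2), (1, 5), (1, 6), (1, 9), (1, 10), (1, 13), (1, 14), (5, 1), (5, 6), (5, 9), (5, 14), (7, 0), (7, 7), (7, 8), (7, 15), (8, 0), (8, 7), (8, 8), (8, 15), (10, 1), (10, 6), (10, 9), (10, 14), (14, 1), (14, 2), (14, 5), (14, 6), (14, 9), (14, 10), (14, 13), (14, 14)]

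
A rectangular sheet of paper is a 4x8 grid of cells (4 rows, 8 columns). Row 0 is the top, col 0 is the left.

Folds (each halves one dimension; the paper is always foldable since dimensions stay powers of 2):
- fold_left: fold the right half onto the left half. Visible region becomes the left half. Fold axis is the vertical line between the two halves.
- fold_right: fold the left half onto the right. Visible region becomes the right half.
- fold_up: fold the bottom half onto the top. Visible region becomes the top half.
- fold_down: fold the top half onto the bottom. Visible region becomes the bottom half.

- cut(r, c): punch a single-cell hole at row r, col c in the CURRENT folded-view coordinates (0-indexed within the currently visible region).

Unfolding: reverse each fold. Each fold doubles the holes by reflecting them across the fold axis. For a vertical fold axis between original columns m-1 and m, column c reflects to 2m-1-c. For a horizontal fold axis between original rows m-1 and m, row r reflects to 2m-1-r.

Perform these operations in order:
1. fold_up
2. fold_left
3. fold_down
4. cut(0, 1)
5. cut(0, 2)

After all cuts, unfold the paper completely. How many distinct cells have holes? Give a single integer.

Op 1 fold_up: fold axis h@2; visible region now rows[0,2) x cols[0,8) = 2x8
Op 2 fold_left: fold axis v@4; visible region now rows[0,2) x cols[0,4) = 2x4
Op 3 fold_down: fold axis h@1; visible region now rows[1,2) x cols[0,4) = 1x4
Op 4 cut(0, 1): punch at orig (1,1); cuts so far [(1, 1)]; region rows[1,2) x cols[0,4) = 1x4
Op 5 cut(0, 2): punch at orig (1,2); cuts so far [(1, 1), (1, 2)]; region rows[1,2) x cols[0,4) = 1x4
Unfold 1 (reflect across h@1): 4 holes -> [(0, 1), (0, 2), (1, 1), (1, 2)]
Unfold 2 (reflect across v@4): 8 holes -> [(0, 1), (0, 2), (0, 5), (0, 6), (1, 1), (1, 2), (1, 5), (1, 6)]
Unfold 3 (reflect across h@2): 16 holes -> [(0, 1), (0, 2), (0, 5), (0, 6), (1, 1), (1, 2), (1, 5), (1, 6), (2, 1), (2, 2), (2, 5), (2, 6), (3, 1), (3, 2), (3, 5), (3, 6)]

Answer: 16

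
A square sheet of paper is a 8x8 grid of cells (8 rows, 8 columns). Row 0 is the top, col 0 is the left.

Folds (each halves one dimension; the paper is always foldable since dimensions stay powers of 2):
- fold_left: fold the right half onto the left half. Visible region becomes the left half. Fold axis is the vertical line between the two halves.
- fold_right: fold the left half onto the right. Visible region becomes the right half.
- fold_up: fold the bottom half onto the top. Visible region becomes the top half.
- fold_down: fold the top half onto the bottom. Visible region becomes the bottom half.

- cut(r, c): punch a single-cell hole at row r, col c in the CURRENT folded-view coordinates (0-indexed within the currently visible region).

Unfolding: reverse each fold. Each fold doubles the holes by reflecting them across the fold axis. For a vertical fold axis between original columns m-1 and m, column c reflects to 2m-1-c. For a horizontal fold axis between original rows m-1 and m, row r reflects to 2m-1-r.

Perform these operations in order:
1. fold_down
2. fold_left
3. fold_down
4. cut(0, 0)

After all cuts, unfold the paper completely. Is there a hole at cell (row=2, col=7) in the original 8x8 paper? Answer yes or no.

Answer: yes

Derivation:
Op 1 fold_down: fold axis h@4; visible region now rows[4,8) x cols[0,8) = 4x8
Op 2 fold_left: fold axis v@4; visible region now rows[4,8) x cols[0,4) = 4x4
Op 3 fold_down: fold axis h@6; visible region now rows[6,8) x cols[0,4) = 2x4
Op 4 cut(0, 0): punch at orig (6,0); cuts so far [(6, 0)]; region rows[6,8) x cols[0,4) = 2x4
Unfold 1 (reflect across h@6): 2 holes -> [(5, 0), (6, 0)]
Unfold 2 (reflect across v@4): 4 holes -> [(5, 0), (5, 7), (6, 0), (6, 7)]
Unfold 3 (reflect across h@4): 8 holes -> [(1, 0), (1, 7), (2, 0), (2, 7), (5, 0), (5, 7), (6, 0), (6, 7)]
Holes: [(1, 0), (1, 7), (2, 0), (2, 7), (5, 0), (5, 7), (6, 0), (6, 7)]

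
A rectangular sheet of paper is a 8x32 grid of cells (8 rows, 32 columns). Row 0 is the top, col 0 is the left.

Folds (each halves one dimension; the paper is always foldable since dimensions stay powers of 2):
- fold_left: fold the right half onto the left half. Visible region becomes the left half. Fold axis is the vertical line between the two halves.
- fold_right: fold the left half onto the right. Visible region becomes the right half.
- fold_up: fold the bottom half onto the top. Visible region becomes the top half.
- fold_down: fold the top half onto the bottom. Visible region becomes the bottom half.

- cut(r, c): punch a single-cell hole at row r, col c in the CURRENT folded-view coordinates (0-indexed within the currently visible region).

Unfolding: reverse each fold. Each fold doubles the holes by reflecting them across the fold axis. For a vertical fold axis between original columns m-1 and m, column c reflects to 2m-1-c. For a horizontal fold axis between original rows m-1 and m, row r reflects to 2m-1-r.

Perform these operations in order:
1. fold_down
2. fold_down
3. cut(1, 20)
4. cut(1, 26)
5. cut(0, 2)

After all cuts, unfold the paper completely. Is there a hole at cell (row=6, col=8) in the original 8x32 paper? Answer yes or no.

Op 1 fold_down: fold axis h@4; visible region now rows[4,8) x cols[0,32) = 4x32
Op 2 fold_down: fold axis h@6; visible region now rows[6,8) x cols[0,32) = 2x32
Op 3 cut(1, 20): punch at orig (7,20); cuts so far [(7, 20)]; region rows[6,8) x cols[0,32) = 2x32
Op 4 cut(1, 26): punch at orig (7,26); cuts so far [(7, 20), (7, 26)]; region rows[6,8) x cols[0,32) = 2x32
Op 5 cut(0, 2): punch at orig (6,2); cuts so far [(6, 2), (7, 20), (7, 26)]; region rows[6,8) x cols[0,32) = 2x32
Unfold 1 (reflect across h@6): 6 holes -> [(4, 20), (4, 26), (5, 2), (6, 2), (7, 20), (7, 26)]
Unfold 2 (reflect across h@4): 12 holes -> [(0, 20), (0, 26), (1, 2), (2, 2), (3, 20), (3, 26), (4, 20), (4, 26), (5, 2), (6, 2), (7, 20), (7, 26)]
Holes: [(0, 20), (0, 26), (1, 2), (2, 2), (3, 20), (3, 26), (4, 20), (4, 26), (5, 2), (6, 2), (7, 20), (7, 26)]

Answer: no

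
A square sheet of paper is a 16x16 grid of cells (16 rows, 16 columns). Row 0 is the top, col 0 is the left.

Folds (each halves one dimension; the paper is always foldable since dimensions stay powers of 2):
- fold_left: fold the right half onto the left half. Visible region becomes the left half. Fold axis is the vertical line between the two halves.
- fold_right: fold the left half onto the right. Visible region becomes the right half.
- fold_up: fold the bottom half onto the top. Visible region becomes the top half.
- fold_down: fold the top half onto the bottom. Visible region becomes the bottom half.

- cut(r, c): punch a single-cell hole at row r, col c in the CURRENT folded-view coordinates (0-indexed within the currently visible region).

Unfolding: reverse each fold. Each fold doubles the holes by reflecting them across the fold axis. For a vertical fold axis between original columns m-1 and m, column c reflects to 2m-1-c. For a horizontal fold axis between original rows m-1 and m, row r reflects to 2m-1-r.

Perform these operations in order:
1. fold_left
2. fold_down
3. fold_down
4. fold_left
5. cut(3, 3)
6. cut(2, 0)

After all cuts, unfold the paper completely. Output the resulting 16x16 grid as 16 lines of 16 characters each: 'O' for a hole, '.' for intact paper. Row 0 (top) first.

Op 1 fold_left: fold axis v@8; visible region now rows[0,16) x cols[0,8) = 16x8
Op 2 fold_down: fold axis h@8; visible region now rows[8,16) x cols[0,8) = 8x8
Op 3 fold_down: fold axis h@12; visible region now rows[12,16) x cols[0,8) = 4x8
Op 4 fold_left: fold axis v@4; visible region now rows[12,16) x cols[0,4) = 4x4
Op 5 cut(3, 3): punch at orig (15,3); cuts so far [(15, 3)]; region rows[12,16) x cols[0,4) = 4x4
Op 6 cut(2, 0): punch at orig (14,0); cuts so far [(14, 0), (15, 3)]; region rows[12,16) x cols[0,4) = 4x4
Unfold 1 (reflect across v@4): 4 holes -> [(14, 0), (14, 7), (15, 3), (15, 4)]
Unfold 2 (reflect across h@12): 8 holes -> [(8, 3), (8, 4), (9, 0), (9, 7), (14, 0), (14, 7), (15, 3), (15, 4)]
Unfold 3 (reflect across h@8): 16 holes -> [(0, 3), (0, 4), (1, 0), (1, 7), (6, 0), (6, 7), (7, 3), (7, 4), (8, 3), (8, 4), (9, 0), (9, 7), (14, 0), (14, 7), (15, 3), (15, 4)]
Unfold 4 (reflect across v@8): 32 holes -> [(0, 3), (0, 4), (0, 11), (0, 12), (1, 0), (1, 7), (1, 8), (1, 15), (6, 0), (6, 7), (6, 8), (6, 15), (7, 3), (7, 4), (7, 11), (7, 12), (8, 3), (8, 4), (8, 11), (8, 12), (9, 0), (9, 7), (9, 8), (9, 15), (14, 0), (14, 7), (14, 8), (14, 15), (15, 3), (15, 4), (15, 11), (15, 12)]

Answer: ...OO......OO...
O......OO......O
................
................
................
................
O......OO......O
...OO......OO...
...OO......OO...
O......OO......O
................
................
................
................
O......OO......O
...OO......OO...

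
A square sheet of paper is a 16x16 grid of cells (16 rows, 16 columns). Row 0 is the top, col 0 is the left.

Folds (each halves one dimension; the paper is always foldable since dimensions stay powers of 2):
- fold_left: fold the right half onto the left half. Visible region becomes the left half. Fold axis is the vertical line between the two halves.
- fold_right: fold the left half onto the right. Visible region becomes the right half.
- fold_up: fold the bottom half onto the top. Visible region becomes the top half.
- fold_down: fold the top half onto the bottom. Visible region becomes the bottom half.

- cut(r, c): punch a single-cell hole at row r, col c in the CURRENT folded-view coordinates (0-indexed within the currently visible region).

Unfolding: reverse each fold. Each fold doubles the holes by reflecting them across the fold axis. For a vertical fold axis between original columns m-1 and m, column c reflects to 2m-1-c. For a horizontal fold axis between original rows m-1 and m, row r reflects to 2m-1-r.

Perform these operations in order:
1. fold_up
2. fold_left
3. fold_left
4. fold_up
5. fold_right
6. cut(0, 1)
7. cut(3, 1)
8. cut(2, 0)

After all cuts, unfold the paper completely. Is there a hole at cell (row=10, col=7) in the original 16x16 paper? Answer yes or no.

Answer: no

Derivation:
Op 1 fold_up: fold axis h@8; visible region now rows[0,8) x cols[0,16) = 8x16
Op 2 fold_left: fold axis v@8; visible region now rows[0,8) x cols[0,8) = 8x8
Op 3 fold_left: fold axis v@4; visible region now rows[0,8) x cols[0,4) = 8x4
Op 4 fold_up: fold axis h@4; visible region now rows[0,4) x cols[0,4) = 4x4
Op 5 fold_right: fold axis v@2; visible region now rows[0,4) x cols[2,4) = 4x2
Op 6 cut(0, 1): punch at orig (0,3); cuts so far [(0, 3)]; region rows[0,4) x cols[2,4) = 4x2
Op 7 cut(3, 1): punch at orig (3,3); cuts so far [(0, 3), (3, 3)]; region rows[0,4) x cols[2,4) = 4x2
Op 8 cut(2, 0): punch at orig (2,2); cuts so far [(0, 3), (2, 2), (3, 3)]; region rows[0,4) x cols[2,4) = 4x2
Unfold 1 (reflect across v@2): 6 holes -> [(0, 0), (0, 3), (2, 1), (2, 2), (3, 0), (3, 3)]
Unfold 2 (reflect across h@4): 12 holes -> [(0, 0), (0, 3), (2, 1), (2, 2), (3, 0), (3, 3), (4, 0), (4, 3), (5, 1), (5, 2), (7, 0), (7, 3)]
Unfold 3 (reflect across v@4): 24 holes -> [(0, 0), (0, 3), (0, 4), (0, 7), (2, 1), (2, 2), (2, 5), (2, 6), (3, 0), (3, 3), (3, 4), (3, 7), (4, 0), (4, 3), (4, 4), (4, 7), (5, 1), (5, 2), (5, 5), (5, 6), (7, 0), (7, 3), (7, 4), (7, 7)]
Unfold 4 (reflect across v@8): 48 holes -> [(0, 0), (0, 3), (0, 4), (0, 7), (0, 8), (0, 11), (0, 12), (0, 15), (2, 1), (2, 2), (2, 5), (2, 6), (2, 9), (2, 10), (2, 13), (2, 14), (3, 0), (3, 3), (3, 4), (3, 7), (3, 8), (3, 11), (3, 12), (3, 15), (4, 0), (4, 3), (4, 4), (4, 7), (4, 8), (4, 11), (4, 12), (4, 15), (5, 1), (5, 2), (5, 5), (5, 6), (5, 9), (5, 10), (5, 13), (5, 14), (7, 0), (7, 3), (7, 4), (7, 7), (7, 8), (7, 11), (7, 12), (7, 15)]
Unfold 5 (reflect across h@8): 96 holes -> [(0, 0), (0, 3), (0, 4), (0, 7), (0, 8), (0, 11), (0, 12), (0, 15), (2, 1), (2, 2), (2, 5), (2, 6), (2, 9), (2, 10), (2, 13), (2, 14), (3, 0), (3, 3), (3, 4), (3, 7), (3, 8), (3, 11), (3, 12), (3, 15), (4, 0), (4, 3), (4, 4), (4, 7), (4, 8), (4, 11), (4, 12), (4, 15), (5, 1), (5, 2), (5, 5), (5, 6), (5, 9), (5, 10), (5, 13), (5, 14), (7, 0), (7, 3), (7, 4), (7, 7), (7, 8), (7, 11), (7, 12), (7, 15), (8, 0), (8, 3), (8, 4), (8, 7), (8, 8), (8, 11), (8, 12), (8, 15), (10, 1), (10, 2), (10, 5), (10, 6), (10, 9), (10, 10), (10, 13), (10, 14), (11, 0), (11, 3), (11, 4), (11, 7), (11, 8), (11, 11), (11, 12), (11, 15), (12, 0), (12, 3), (12, 4), (12, 7), (12, 8), (12, 11), (12, 12), (12, 15), (13, 1), (13, 2), (13, 5), (13, 6), (13, 9), (13, 10), (13, 13), (13, 14), (15, 0), (15, 3), (15, 4), (15, 7), (15, 8), (15, 11), (15, 12), (15, 15)]
Holes: [(0, 0), (0, 3), (0, 4), (0, 7), (0, 8), (0, 11), (0, 12), (0, 15), (2, 1), (2, 2), (2, 5), (2, 6), (2, 9), (2, 10), (2, 13), (2, 14), (3, 0), (3, 3), (3, 4), (3, 7), (3, 8), (3, 11), (3, 12), (3, 15), (4, 0), (4, 3), (4, 4), (4, 7), (4, 8), (4, 11), (4, 12), (4, 15), (5, 1), (5, 2), (5, 5), (5, 6), (5, 9), (5, 10), (5, 13), (5, 14), (7, 0), (7, 3), (7, 4), (7, 7), (7, 8), (7, 11), (7, 12), (7, 15), (8, 0), (8, 3), (8, 4), (8, 7), (8, 8), (8, 11), (8, 12), (8, 15), (10, 1), (10, 2), (10, 5), (10, 6), (10, 9), (10, 10), (10, 13), (10, 14), (11, 0), (11, 3), (11, 4), (11, 7), (11, 8), (11, 11), (11, 12), (11, 15), (12, 0), (12, 3), (12, 4), (12, 7), (12, 8), (12, 11), (12, 12), (12, 15), (13, 1), (13, 2), (13, 5), (13, 6), (13, 9), (13, 10), (13, 13), (13, 14), (15, 0), (15, 3), (15, 4), (15, 7), (15, 8), (15, 11), (15, 12), (15, 15)]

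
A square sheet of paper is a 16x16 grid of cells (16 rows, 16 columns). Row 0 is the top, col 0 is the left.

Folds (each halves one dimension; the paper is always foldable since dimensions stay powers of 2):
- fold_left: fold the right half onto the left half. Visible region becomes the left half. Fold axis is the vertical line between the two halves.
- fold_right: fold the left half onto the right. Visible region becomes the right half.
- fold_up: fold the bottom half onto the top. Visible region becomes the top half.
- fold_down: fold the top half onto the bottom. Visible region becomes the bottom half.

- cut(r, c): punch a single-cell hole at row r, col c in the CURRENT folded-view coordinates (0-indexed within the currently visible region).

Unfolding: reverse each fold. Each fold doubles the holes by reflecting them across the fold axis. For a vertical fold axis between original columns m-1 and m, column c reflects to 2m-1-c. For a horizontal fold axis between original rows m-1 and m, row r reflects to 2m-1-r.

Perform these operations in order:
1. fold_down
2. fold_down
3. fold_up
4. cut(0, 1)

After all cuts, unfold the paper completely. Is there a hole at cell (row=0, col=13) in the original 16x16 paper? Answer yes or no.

Answer: no

Derivation:
Op 1 fold_down: fold axis h@8; visible region now rows[8,16) x cols[0,16) = 8x16
Op 2 fold_down: fold axis h@12; visible region now rows[12,16) x cols[0,16) = 4x16
Op 3 fold_up: fold axis h@14; visible region now rows[12,14) x cols[0,16) = 2x16
Op 4 cut(0, 1): punch at orig (12,1); cuts so far [(12, 1)]; region rows[12,14) x cols[0,16) = 2x16
Unfold 1 (reflect across h@14): 2 holes -> [(12, 1), (15, 1)]
Unfold 2 (reflect across h@12): 4 holes -> [(8, 1), (11, 1), (12, 1), (15, 1)]
Unfold 3 (reflect across h@8): 8 holes -> [(0, 1), (3, 1), (4, 1), (7, 1), (8, 1), (11, 1), (12, 1), (15, 1)]
Holes: [(0, 1), (3, 1), (4, 1), (7, 1), (8, 1), (11, 1), (12, 1), (15, 1)]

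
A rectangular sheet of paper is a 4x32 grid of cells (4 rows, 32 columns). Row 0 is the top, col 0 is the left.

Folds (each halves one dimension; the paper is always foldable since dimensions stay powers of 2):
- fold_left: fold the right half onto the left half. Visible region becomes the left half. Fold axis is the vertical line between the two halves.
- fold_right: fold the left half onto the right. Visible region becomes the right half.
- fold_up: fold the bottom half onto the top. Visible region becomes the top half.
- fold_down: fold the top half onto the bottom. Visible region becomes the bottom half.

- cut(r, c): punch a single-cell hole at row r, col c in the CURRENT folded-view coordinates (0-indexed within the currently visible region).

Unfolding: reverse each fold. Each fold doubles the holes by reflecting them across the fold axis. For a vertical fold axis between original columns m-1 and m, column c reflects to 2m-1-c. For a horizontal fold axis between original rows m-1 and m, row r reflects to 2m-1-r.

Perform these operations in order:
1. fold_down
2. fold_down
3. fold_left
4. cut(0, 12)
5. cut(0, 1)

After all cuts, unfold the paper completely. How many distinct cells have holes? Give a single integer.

Op 1 fold_down: fold axis h@2; visible region now rows[2,4) x cols[0,32) = 2x32
Op 2 fold_down: fold axis h@3; visible region now rows[3,4) x cols[0,32) = 1x32
Op 3 fold_left: fold axis v@16; visible region now rows[3,4) x cols[0,16) = 1x16
Op 4 cut(0, 12): punch at orig (3,12); cuts so far [(3, 12)]; region rows[3,4) x cols[0,16) = 1x16
Op 5 cut(0, 1): punch at orig (3,1); cuts so far [(3, 1), (3, 12)]; region rows[3,4) x cols[0,16) = 1x16
Unfold 1 (reflect across v@16): 4 holes -> [(3, 1), (3, 12), (3, 19), (3, 30)]
Unfold 2 (reflect across h@3): 8 holes -> [(2, 1), (2, 12), (2, 19), (2, 30), (3, 1), (3, 12), (3, 19), (3, 30)]
Unfold 3 (reflect across h@2): 16 holes -> [(0, 1), (0, 12), (0, 19), (0, 30), (1, 1), (1, 12), (1, 19), (1, 30), (2, 1), (2, 12), (2, 19), (2, 30), (3, 1), (3, 12), (3, 19), (3, 30)]

Answer: 16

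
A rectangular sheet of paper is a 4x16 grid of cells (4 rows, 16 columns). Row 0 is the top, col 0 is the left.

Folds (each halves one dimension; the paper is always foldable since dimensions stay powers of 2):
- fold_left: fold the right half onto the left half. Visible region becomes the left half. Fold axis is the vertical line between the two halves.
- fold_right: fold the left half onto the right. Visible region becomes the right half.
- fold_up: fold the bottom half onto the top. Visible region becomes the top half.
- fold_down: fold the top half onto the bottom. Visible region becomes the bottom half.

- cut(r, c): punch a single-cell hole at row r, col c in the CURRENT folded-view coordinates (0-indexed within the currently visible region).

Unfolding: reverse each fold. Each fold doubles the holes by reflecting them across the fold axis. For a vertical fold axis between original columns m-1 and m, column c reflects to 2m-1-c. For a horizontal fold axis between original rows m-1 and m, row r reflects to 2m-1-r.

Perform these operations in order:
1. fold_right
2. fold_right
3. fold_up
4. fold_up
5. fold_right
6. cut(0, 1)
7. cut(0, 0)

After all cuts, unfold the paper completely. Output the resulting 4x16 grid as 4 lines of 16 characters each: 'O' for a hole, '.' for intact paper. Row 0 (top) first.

Op 1 fold_right: fold axis v@8; visible region now rows[0,4) x cols[8,16) = 4x8
Op 2 fold_right: fold axis v@12; visible region now rows[0,4) x cols[12,16) = 4x4
Op 3 fold_up: fold axis h@2; visible region now rows[0,2) x cols[12,16) = 2x4
Op 4 fold_up: fold axis h@1; visible region now rows[0,1) x cols[12,16) = 1x4
Op 5 fold_right: fold axis v@14; visible region now rows[0,1) x cols[14,16) = 1x2
Op 6 cut(0, 1): punch at orig (0,15); cuts so far [(0, 15)]; region rows[0,1) x cols[14,16) = 1x2
Op 7 cut(0, 0): punch at orig (0,14); cuts so far [(0, 14), (0, 15)]; region rows[0,1) x cols[14,16) = 1x2
Unfold 1 (reflect across v@14): 4 holes -> [(0, 12), (0, 13), (0, 14), (0, 15)]
Unfold 2 (reflect across h@1): 8 holes -> [(0, 12), (0, 13), (0, 14), (0, 15), (1, 12), (1, 13), (1, 14), (1, 15)]
Unfold 3 (reflect across h@2): 16 holes -> [(0, 12), (0, 13), (0, 14), (0, 15), (1, 12), (1, 13), (1, 14), (1, 15), (2, 12), (2, 13), (2, 14), (2, 15), (3, 12), (3, 13), (3, 14), (3, 15)]
Unfold 4 (reflect across v@12): 32 holes -> [(0, 8), (0, 9), (0, 10), (0, 11), (0, 12), (0, 13), (0, 14), (0, 15), (1, 8), (1, 9), (1, 10), (1, 11), (1, 12), (1, 13), (1, 14), (1, 15), (2, 8), (2, 9), (2, 10), (2, 11), (2, 12), (2, 13), (2, 14), (2, 15), (3, 8), (3, 9), (3, 10), (3, 11), (3, 12), (3, 13), (3, 14), (3, 15)]
Unfold 5 (reflect across v@8): 64 holes -> [(0, 0), (0, 1), (0, 2), (0, 3), (0, 4), (0, 5), (0, 6), (0, 7), (0, 8), (0, 9), (0, 10), (0, 11), (0, 12), (0, 13), (0, 14), (0, 15), (1, 0), (1, 1), (1, 2), (1, 3), (1, 4), (1, 5), (1, 6), (1, 7), (1, 8), (1, 9), (1, 10), (1, 11), (1, 12), (1, 13), (1, 14), (1, 15), (2, 0), (2, 1), (2, 2), (2, 3), (2, 4), (2, 5), (2, 6), (2, 7), (2, 8), (2, 9), (2, 10), (2, 11), (2, 12), (2, 13), (2, 14), (2, 15), (3, 0), (3, 1), (3, 2), (3, 3), (3, 4), (3, 5), (3, 6), (3, 7), (3, 8), (3, 9), (3, 10), (3, 11), (3, 12), (3, 13), (3, 14), (3, 15)]

Answer: OOOOOOOOOOOOOOOO
OOOOOOOOOOOOOOOO
OOOOOOOOOOOOOOOO
OOOOOOOOOOOOOOOO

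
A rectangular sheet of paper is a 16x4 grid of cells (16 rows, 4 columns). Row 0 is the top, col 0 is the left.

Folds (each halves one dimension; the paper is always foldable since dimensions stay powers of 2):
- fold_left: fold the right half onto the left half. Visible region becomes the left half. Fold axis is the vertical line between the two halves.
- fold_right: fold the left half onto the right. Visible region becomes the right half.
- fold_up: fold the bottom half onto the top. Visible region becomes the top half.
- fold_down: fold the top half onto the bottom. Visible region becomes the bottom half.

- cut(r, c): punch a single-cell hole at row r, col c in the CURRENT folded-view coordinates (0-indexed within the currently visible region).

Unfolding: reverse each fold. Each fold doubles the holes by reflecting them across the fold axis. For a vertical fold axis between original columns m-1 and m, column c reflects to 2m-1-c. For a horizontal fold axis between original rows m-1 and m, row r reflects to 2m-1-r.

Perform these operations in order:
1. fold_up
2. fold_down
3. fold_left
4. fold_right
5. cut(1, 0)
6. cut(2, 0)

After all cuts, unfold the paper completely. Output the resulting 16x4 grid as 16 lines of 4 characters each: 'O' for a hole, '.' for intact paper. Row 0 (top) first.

Answer: ....
OOOO
OOOO
....
....
OOOO
OOOO
....
....
OOOO
OOOO
....
....
OOOO
OOOO
....

Derivation:
Op 1 fold_up: fold axis h@8; visible region now rows[0,8) x cols[0,4) = 8x4
Op 2 fold_down: fold axis h@4; visible region now rows[4,8) x cols[0,4) = 4x4
Op 3 fold_left: fold axis v@2; visible region now rows[4,8) x cols[0,2) = 4x2
Op 4 fold_right: fold axis v@1; visible region now rows[4,8) x cols[1,2) = 4x1
Op 5 cut(1, 0): punch at orig (5,1); cuts so far [(5, 1)]; region rows[4,8) x cols[1,2) = 4x1
Op 6 cut(2, 0): punch at orig (6,1); cuts so far [(5, 1), (6, 1)]; region rows[4,8) x cols[1,2) = 4x1
Unfold 1 (reflect across v@1): 4 holes -> [(5, 0), (5, 1), (6, 0), (6, 1)]
Unfold 2 (reflect across v@2): 8 holes -> [(5, 0), (5, 1), (5, 2), (5, 3), (6, 0), (6, 1), (6, 2), (6, 3)]
Unfold 3 (reflect across h@4): 16 holes -> [(1, 0), (1, 1), (1, 2), (1, 3), (2, 0), (2, 1), (2, 2), (2, 3), (5, 0), (5, 1), (5, 2), (5, 3), (6, 0), (6, 1), (6, 2), (6, 3)]
Unfold 4 (reflect across h@8): 32 holes -> [(1, 0), (1, 1), (1, 2), (1, 3), (2, 0), (2, 1), (2, 2), (2, 3), (5, 0), (5, 1), (5, 2), (5, 3), (6, 0), (6, 1), (6, 2), (6, 3), (9, 0), (9, 1), (9, 2), (9, 3), (10, 0), (10, 1), (10, 2), (10, 3), (13, 0), (13, 1), (13, 2), (13, 3), (14, 0), (14, 1), (14, 2), (14, 3)]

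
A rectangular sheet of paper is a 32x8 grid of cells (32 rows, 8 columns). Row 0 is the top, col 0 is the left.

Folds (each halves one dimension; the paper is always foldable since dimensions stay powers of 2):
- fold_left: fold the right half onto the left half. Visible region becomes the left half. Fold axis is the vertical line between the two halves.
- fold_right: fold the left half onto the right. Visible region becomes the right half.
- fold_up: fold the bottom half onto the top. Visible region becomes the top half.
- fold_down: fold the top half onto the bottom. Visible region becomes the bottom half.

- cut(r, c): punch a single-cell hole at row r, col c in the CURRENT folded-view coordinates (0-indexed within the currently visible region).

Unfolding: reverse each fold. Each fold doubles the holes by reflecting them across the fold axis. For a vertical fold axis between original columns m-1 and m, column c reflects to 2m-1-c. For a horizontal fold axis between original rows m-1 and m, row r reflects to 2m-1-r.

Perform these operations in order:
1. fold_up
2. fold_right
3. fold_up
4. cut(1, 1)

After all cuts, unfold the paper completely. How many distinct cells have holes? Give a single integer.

Op 1 fold_up: fold axis h@16; visible region now rows[0,16) x cols[0,8) = 16x8
Op 2 fold_right: fold axis v@4; visible region now rows[0,16) x cols[4,8) = 16x4
Op 3 fold_up: fold axis h@8; visible region now rows[0,8) x cols[4,8) = 8x4
Op 4 cut(1, 1): punch at orig (1,5); cuts so far [(1, 5)]; region rows[0,8) x cols[4,8) = 8x4
Unfold 1 (reflect across h@8): 2 holes -> [(1, 5), (14, 5)]
Unfold 2 (reflect across v@4): 4 holes -> [(1, 2), (1, 5), (14, 2), (14, 5)]
Unfold 3 (reflect across h@16): 8 holes -> [(1, 2), (1, 5), (14, 2), (14, 5), (17, 2), (17, 5), (30, 2), (30, 5)]

Answer: 8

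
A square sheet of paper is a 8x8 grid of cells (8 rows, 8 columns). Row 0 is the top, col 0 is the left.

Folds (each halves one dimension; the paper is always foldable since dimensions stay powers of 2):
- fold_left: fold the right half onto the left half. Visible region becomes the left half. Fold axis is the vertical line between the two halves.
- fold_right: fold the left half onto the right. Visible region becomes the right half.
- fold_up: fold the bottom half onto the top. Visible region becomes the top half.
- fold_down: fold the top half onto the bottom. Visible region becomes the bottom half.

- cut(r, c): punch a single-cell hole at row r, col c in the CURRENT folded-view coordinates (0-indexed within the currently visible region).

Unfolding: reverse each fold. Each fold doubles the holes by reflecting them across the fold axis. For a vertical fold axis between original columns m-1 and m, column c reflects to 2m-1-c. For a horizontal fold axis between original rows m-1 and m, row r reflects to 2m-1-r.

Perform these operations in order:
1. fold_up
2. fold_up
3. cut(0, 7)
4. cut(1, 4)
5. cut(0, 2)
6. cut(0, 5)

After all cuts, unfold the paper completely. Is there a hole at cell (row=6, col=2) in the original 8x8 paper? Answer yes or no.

Op 1 fold_up: fold axis h@4; visible region now rows[0,4) x cols[0,8) = 4x8
Op 2 fold_up: fold axis h@2; visible region now rows[0,2) x cols[0,8) = 2x8
Op 3 cut(0, 7): punch at orig (0,7); cuts so far [(0, 7)]; region rows[0,2) x cols[0,8) = 2x8
Op 4 cut(1, 4): punch at orig (1,4); cuts so far [(0, 7), (1, 4)]; region rows[0,2) x cols[0,8) = 2x8
Op 5 cut(0, 2): punch at orig (0,2); cuts so far [(0, 2), (0, 7), (1, 4)]; region rows[0,2) x cols[0,8) = 2x8
Op 6 cut(0, 5): punch at orig (0,5); cuts so far [(0, 2), (0, 5), (0, 7), (1, 4)]; region rows[0,2) x cols[0,8) = 2x8
Unfold 1 (reflect across h@2): 8 holes -> [(0, 2), (0, 5), (0, 7), (1, 4), (2, 4), (3, 2), (3, 5), (3, 7)]
Unfold 2 (reflect across h@4): 16 holes -> [(0, 2), (0, 5), (0, 7), (1, 4), (2, 4), (3, 2), (3, 5), (3, 7), (4, 2), (4, 5), (4, 7), (5, 4), (6, 4), (7, 2), (7, 5), (7, 7)]
Holes: [(0, 2), (0, 5), (0, 7), (1, 4), (2, 4), (3, 2), (3, 5), (3, 7), (4, 2), (4, 5), (4, 7), (5, 4), (6, 4), (7, 2), (7, 5), (7, 7)]

Answer: no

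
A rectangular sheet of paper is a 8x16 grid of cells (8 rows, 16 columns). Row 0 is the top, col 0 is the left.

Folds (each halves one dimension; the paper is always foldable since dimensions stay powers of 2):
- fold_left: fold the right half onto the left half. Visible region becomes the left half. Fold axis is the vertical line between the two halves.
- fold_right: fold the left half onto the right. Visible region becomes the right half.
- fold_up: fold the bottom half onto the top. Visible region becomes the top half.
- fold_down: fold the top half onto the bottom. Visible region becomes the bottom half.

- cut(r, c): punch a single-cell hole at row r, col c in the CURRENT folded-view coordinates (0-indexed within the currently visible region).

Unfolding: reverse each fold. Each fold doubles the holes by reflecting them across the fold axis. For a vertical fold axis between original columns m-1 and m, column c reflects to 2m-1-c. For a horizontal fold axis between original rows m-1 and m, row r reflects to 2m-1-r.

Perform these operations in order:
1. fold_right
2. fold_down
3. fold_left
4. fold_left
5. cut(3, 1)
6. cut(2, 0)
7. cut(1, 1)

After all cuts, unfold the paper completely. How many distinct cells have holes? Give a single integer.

Op 1 fold_right: fold axis v@8; visible region now rows[0,8) x cols[8,16) = 8x8
Op 2 fold_down: fold axis h@4; visible region now rows[4,8) x cols[8,16) = 4x8
Op 3 fold_left: fold axis v@12; visible region now rows[4,8) x cols[8,12) = 4x4
Op 4 fold_left: fold axis v@10; visible region now rows[4,8) x cols[8,10) = 4x2
Op 5 cut(3, 1): punch at orig (7,9); cuts so far [(7, 9)]; region rows[4,8) x cols[8,10) = 4x2
Op 6 cut(2, 0): punch at orig (6,8); cuts so far [(6, 8), (7, 9)]; region rows[4,8) x cols[8,10) = 4x2
Op 7 cut(1, 1): punch at orig (5,9); cuts so far [(5, 9), (6, 8), (7, 9)]; region rows[4,8) x cols[8,10) = 4x2
Unfold 1 (reflect across v@10): 6 holes -> [(5, 9), (5, 10), (6, 8), (6, 11), (7, 9), (7, 10)]
Unfold 2 (reflect across v@12): 12 holes -> [(5, 9), (5, 10), (5, 13), (5, 14), (6, 8), (6, 11), (6, 12), (6, 15), (7, 9), (7, 10), (7, 13), (7, 14)]
Unfold 3 (reflect across h@4): 24 holes -> [(0, 9), (0, 10), (0, 13), (0, 14), (1, 8), (1, 11), (1, 12), (1, 15), (2, 9), (2, 10), (2, 13), (2, 14), (5, 9), (5, 10), (5, 13), (5, 14), (6, 8), (6, 11), (6, 12), (6, 15), (7, 9), (7, 10), (7, 13), (7, 14)]
Unfold 4 (reflect across v@8): 48 holes -> [(0, 1), (0, 2), (0, 5), (0, 6), (0, 9), (0, 10), (0, 13), (0, 14), (1, 0), (1, 3), (1, 4), (1, 7), (1, 8), (1, 11), (1, 12), (1, 15), (2, 1), (2, 2), (2, 5), (2, 6), (2, 9), (2, 10), (2, 13), (2, 14), (5, 1), (5, 2), (5, 5), (5, 6), (5, 9), (5, 10), (5, 13), (5, 14), (6, 0), (6, 3), (6, 4), (6, 7), (6, 8), (6, 11), (6, 12), (6, 15), (7, 1), (7, 2), (7, 5), (7, 6), (7, 9), (7, 10), (7, 13), (7, 14)]

Answer: 48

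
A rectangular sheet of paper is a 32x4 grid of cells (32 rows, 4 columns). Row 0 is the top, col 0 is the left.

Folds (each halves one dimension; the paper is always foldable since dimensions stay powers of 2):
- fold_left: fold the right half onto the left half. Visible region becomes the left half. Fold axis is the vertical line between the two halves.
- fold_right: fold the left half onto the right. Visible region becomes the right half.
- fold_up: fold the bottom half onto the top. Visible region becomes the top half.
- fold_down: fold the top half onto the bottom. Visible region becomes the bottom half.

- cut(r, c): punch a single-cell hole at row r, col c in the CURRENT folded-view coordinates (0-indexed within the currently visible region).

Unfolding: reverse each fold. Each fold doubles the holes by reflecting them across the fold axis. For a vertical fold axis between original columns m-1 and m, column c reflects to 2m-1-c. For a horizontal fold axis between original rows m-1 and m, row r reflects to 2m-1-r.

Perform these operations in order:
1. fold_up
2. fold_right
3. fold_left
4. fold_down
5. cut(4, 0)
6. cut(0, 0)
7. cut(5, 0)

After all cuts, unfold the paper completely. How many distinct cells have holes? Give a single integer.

Op 1 fold_up: fold axis h@16; visible region now rows[0,16) x cols[0,4) = 16x4
Op 2 fold_right: fold axis v@2; visible region now rows[0,16) x cols[2,4) = 16x2
Op 3 fold_left: fold axis v@3; visible region now rows[0,16) x cols[2,3) = 16x1
Op 4 fold_down: fold axis h@8; visible region now rows[8,16) x cols[2,3) = 8x1
Op 5 cut(4, 0): punch at orig (12,2); cuts so far [(12, 2)]; region rows[8,16) x cols[2,3) = 8x1
Op 6 cut(0, 0): punch at orig (8,2); cuts so far [(8, 2), (12, 2)]; region rows[8,16) x cols[2,3) = 8x1
Op 7 cut(5, 0): punch at orig (13,2); cuts so far [(8, 2), (12, 2), (13, 2)]; region rows[8,16) x cols[2,3) = 8x1
Unfold 1 (reflect across h@8): 6 holes -> [(2, 2), (3, 2), (7, 2), (8, 2), (12, 2), (13, 2)]
Unfold 2 (reflect across v@3): 12 holes -> [(2, 2), (2, 3), (3, 2), (3, 3), (7, 2), (7, 3), (8, 2), (8, 3), (12, 2), (12, 3), (13, 2), (13, 3)]
Unfold 3 (reflect across v@2): 24 holes -> [(2, 0), (2, 1), (2, 2), (2, 3), (3, 0), (3, 1), (3, 2), (3, 3), (7, 0), (7, 1), (7, 2), (7, 3), (8, 0), (8, 1), (8, 2), (8, 3), (12, 0), (12, 1), (12, 2), (12, 3), (13, 0), (13, 1), (13, 2), (13, 3)]
Unfold 4 (reflect across h@16): 48 holes -> [(2, 0), (2, 1), (2, 2), (2, 3), (3, 0), (3, 1), (3, 2), (3, 3), (7, 0), (7, 1), (7, 2), (7, 3), (8, 0), (8, 1), (8, 2), (8, 3), (12, 0), (12, 1), (12, 2), (12, 3), (13, 0), (13, 1), (13, 2), (13, 3), (18, 0), (18, 1), (18, 2), (18, 3), (19, 0), (19, 1), (19, 2), (19, 3), (23, 0), (23, 1), (23, 2), (23, 3), (24, 0), (24, 1), (24, 2), (24, 3), (28, 0), (28, 1), (28, 2), (28, 3), (29, 0), (29, 1), (29, 2), (29, 3)]

Answer: 48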